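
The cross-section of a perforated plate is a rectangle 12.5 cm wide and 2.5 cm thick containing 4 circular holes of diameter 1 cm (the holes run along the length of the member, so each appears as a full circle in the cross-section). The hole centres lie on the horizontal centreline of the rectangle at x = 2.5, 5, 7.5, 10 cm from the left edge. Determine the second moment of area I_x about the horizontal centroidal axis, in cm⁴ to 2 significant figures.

I_x ≈ 16 cm⁴

Treat the section as a set of non-overlapping primitives; coordinates are from the bounding-box lower-left.
Plate: 12.5 × 2.5, A = 31.25 cm², y = 1.25 cm, Ī = 16.28 cm⁴.
Hole 1 (subtracted): ⌀1, A = 0.7854 cm², y = 1.25 cm, Ī = 0.04909 cm⁴.
Hole 2 (subtracted): ⌀1, A = 0.7854 cm², y = 1.25 cm, Ī = 0.04909 cm⁴.
Hole 3 (subtracted): ⌀1, A = 0.7854 cm², y = 1.25 cm, Ī = 0.04909 cm⁴.
Hole 4 (subtracted): ⌀1, A = 0.7854 cm², y = 1.25 cm, Ī = 0.04909 cm⁴.
By symmetry the centroid is at mid-height, ȳ = 1.25 cm.
All pieces are centred on the horizontal centroidal axis, so I = ΣĪ (holes subtracted) = 16.08 cm⁴.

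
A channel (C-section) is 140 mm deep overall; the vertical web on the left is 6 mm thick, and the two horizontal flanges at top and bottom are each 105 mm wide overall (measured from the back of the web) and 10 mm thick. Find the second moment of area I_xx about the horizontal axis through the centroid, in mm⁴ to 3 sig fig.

Treat the section as a set of non-overlapping primitives; coordinates are from the bounding-box lower-left.
Web: 6 × 140, A = 840 mm², y = 70 mm, Ī = 1 372 000 mm⁴.
Top flange (beyond web): 99 × 10, A = 990 mm², y = 135 mm, Ī = 8 250 mm⁴.
Bottom flange (beyond web): 99 × 10, A = 990 mm², y = 5 mm, Ī = 8 250 mm⁴.
By symmetry the centroid is at mid-height, ȳ = 70 mm.
Transfer each piece to the horizontal axis through the centroid using Ī + A·d² with d = y − 70:
  web: d = 0 mm → contributes +1 372 000 mm⁴
  top flange (beyond web): d = 65 mm → contributes +4 191 000 mm⁴
  bottom flange (beyond web): d = -65 mm → contributes +4 191 000 mm⁴
Total I = 9 754 000 mm⁴.

I_xx ≈ 9.75 × 10⁶ mm⁴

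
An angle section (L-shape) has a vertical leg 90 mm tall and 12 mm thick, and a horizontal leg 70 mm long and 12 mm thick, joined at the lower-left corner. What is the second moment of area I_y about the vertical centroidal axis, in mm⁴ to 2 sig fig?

I_y ≈ 7.3 × 10⁵ mm⁴

Split into non-overlapping primitives; take the origin at the lower-left of the bounding box.
Vertical leg: 12 × 90, A = 1 080 mm², x = 6 mm, Ī = 12 960 mm⁴.
Horizontal leg (remainder): 58 × 12, A = 696 mm², x = 41 mm, Ī = 195 112 mm⁴.
Centroid: x̄ = ΣA·x / ΣA = 19.72 mm.
Transfer each piece to the vertical centroidal axis using Ī + A·d² with d = x − 19.72:
  vertical leg: d = -13.72 mm → contributes +216 145 mm⁴
  horizontal leg (remainder): d = 21.28 mm → contributes +510 400 mm⁴
Total I = 726 545 mm⁴.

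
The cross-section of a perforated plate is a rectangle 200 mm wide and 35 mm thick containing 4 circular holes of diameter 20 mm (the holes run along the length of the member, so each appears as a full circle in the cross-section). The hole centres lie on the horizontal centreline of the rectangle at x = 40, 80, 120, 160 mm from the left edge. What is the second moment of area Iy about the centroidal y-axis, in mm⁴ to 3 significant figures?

Split into non-overlapping primitives; take the origin at the lower-left of the bounding box.
Plate: 200 × 35, A = 7 000 mm², x = 100 mm, Ī = 23 333 333 mm⁴.
Hole 1 (subtracted): ⌀20, A = 314.16 mm², x = 40 mm, Ī = 7 854 mm⁴.
Hole 2 (subtracted): ⌀20, A = 314.16 mm², x = 80 mm, Ī = 7 854 mm⁴.
Hole 3 (subtracted): ⌀20, A = 314.16 mm², x = 120 mm, Ī = 7 854 mm⁴.
Hole 4 (subtracted): ⌀20, A = 314.16 mm², x = 160 mm, Ī = 7 854 mm⁴.
By symmetry the centroid is at mid-width, x̄ = 100 mm.
Transfer each piece to the centroidal y-axis using Ī + A·d² with d = x − 100:
  plate: d = 0 mm → contributes +23 333 333 mm⁴
  hole 1: d = -60 mm → contributes −1 138 827 mm⁴
  hole 2: d = -20 mm → contributes −133 518 mm⁴
  hole 3: d = 20 mm → contributes −133 518 mm⁴
  hole 4: d = 60 mm → contributes −1 138 827 mm⁴
Total I = 20 788 643 mm⁴.

Iy ≈ 2.08 × 10⁷ mm⁴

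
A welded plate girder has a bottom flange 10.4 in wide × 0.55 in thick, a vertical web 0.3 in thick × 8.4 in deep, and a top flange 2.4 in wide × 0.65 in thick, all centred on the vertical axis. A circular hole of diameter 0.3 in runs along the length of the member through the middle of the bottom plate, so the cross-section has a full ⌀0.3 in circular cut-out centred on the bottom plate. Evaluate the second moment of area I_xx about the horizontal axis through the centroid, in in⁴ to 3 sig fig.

I_xx ≈ 126 in⁴

Decompose the section into non-overlapping parts with the origin at the bottom-left of its bounding rectangle.
Bottom plate: 10.4 × 0.55, A = 5.72 in², y = 0.275 in, Ī = 0.14419 in⁴.
Web plate: 0.3 × 8.4, A = 2.52 in², y = 4.75 in, Ī = 14.818 in⁴.
Top plate: 2.4 × 0.65, A = 1.56 in², y = 9.275 in, Ī = 0.054925 in⁴.
Hole (subtracted): ⌀0.3, A = 0.070686 in², y = 0.275 in, Ī = 0.00039761 in⁴.
Centroid: ȳ = ΣA·y / ΣA = 2.8771 in.
Transfer each piece to the horizontal axis through the centroid using Ī + A·d² with d = y − 2.8771:
  bottom plate: d = -2.6021 in → contributes +38.875 in⁴
  web plate: d = 1.8729 in → contributes +23.657 in⁴
  top plate: d = 6.3979 in → contributes +63.91 in⁴
  hole: d = -2.6021 in → contributes −0.47902 in⁴
Total I = 125.96 in⁴.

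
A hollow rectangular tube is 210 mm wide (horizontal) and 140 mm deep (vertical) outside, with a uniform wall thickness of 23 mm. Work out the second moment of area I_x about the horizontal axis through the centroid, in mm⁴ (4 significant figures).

I_x ≈ 3.667 × 10⁷ mm⁴

Treat the section as a set of non-overlapping primitives; coordinates are from the bounding-box lower-left.
Outer rectangle: 210 × 140, A = 29 400 mm², y = 70 mm, Ī = 48 020 000 mm⁴.
Inner void (subtracted): 164 × 94, A = 15 416 mm², y = 70 mm, Ī = 11 351 315 mm⁴.
By symmetry the centroid is at mid-height, ȳ = 70 mm.
All pieces are centred on the horizontal axis through the centroid, so I = ΣĪ (holes subtracted) = 36 668 685 mm⁴.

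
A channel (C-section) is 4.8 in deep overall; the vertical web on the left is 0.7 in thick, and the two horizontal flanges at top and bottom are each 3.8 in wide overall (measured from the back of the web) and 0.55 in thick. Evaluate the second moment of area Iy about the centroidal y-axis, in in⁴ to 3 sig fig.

Treat the section as a set of non-overlapping primitives; coordinates are from the bounding-box lower-left.
Web: 0.7 × 4.8, A = 3.36 in², x = 0.35 in, Ī = 0.1372 in⁴.
Top flange (beyond web): 3.1 × 0.55, A = 1.705 in², x = 2.25 in, Ī = 1.3654 in⁴.
Bottom flange (beyond web): 3.1 × 0.55, A = 1.705 in², x = 2.25 in, Ī = 1.3654 in⁴.
Centroid: x̄ = ΣA·x / ΣA = 1.307 in.
Transfer each piece to the centroidal y-axis using Ī + A·d² with d = x − 1.307:
  web: d = -0.95702 in → contributes +3.2146 in⁴
  top flange (beyond web): d = 0.94298 in → contributes +2.8815 in⁴
  bottom flange (beyond web): d = 0.94298 in → contributes +2.8815 in⁴
Total I = 8.9776 in⁴.

Iy ≈ 8.98 in⁴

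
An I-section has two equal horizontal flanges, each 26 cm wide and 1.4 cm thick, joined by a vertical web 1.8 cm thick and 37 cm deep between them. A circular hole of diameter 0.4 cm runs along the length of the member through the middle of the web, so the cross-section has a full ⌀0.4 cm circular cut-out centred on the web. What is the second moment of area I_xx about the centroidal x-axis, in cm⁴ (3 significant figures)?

Treat the section as a set of non-overlapping primitives; coordinates are from the bounding-box lower-left.
Bottom flange: 26 × 1.4, A = 36.4 cm², y = 0.7 cm, Ī = 5.9453 cm⁴.
Web: 1.8 × 37, A = 66.6 cm², y = 19.9 cm, Ī = 7 598 cm⁴.
Top flange: 26 × 1.4, A = 36.4 cm², y = 39.1 cm, Ī = 5.9453 cm⁴.
Hole (subtracted): ⌀0.4, A = 0.12566 cm², y = 19.9 cm, Ī = 0.0012566 cm⁴.
By symmetry the centroid is at mid-height, ȳ = 19.9 cm.
Transfer each piece to the centroidal x-axis using Ī + A·d² with d = y − 19.9:
  bottom flange: d = -19.2 cm → contributes +13 424 cm⁴
  web: d = 0 cm → contributes +7 598 cm⁴
  top flange: d = 19.2 cm → contributes +13 424 cm⁴
  hole: d = 0 cm → contributes −0.0012566 cm⁴
Total I = 34 447 cm⁴.

I_xx ≈ 3.44 × 10⁴ cm⁴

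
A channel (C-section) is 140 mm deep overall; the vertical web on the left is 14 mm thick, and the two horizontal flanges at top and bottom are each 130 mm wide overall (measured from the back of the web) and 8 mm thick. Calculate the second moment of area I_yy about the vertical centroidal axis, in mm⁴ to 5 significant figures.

I_yy ≈ 6.1409 × 10⁶ mm⁴

Decompose the section into non-overlapping parts with the origin at the bottom-left of its bounding rectangle.
Web: 14 × 140, A = 1 960 mm², x = 7 mm, Ī = 32013.33 mm⁴.
Top flange (beyond web): 116 × 8, A = 928 mm², x = 72 mm, Ī = 1 040 597 mm⁴.
Bottom flange (beyond web): 116 × 8, A = 928 mm², x = 72 mm, Ī = 1 040 597 mm⁴.
Centroid: x̄ = ΣA·x / ΣA = 38.61426 mm.
Transfer each piece to the vertical centroidal axis using Ī + A·d² with d = x − 38.61426:
  web: d = -31.61426 mm → contributes +1 990 957 mm⁴
  top flange (beyond web): d = 33.38574 mm → contributes +2 074 953 mm⁴
  bottom flange (beyond web): d = 33.38574 mm → contributes +2 074 953 mm⁴
Total I = 6 140 864 mm⁴.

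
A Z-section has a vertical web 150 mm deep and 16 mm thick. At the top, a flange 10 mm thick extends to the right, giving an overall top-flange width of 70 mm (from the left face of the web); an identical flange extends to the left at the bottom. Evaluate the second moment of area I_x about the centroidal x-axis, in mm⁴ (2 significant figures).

I_x ≈ 9.8 × 10⁶ mm⁴

Decompose the section into non-overlapping parts with the origin at the bottom-left of its bounding rectangle.
Web: 16 × 150, A = 2 400 mm², y = 75 mm, Ī = 4 500 000 mm⁴.
Top flange (beyond web): 54 × 10, A = 540 mm², y = 145 mm, Ī = 4 500 mm⁴.
Bottom flange (beyond web): 54 × 10, A = 540 mm², y = 5 mm, Ī = 4 500 mm⁴.
Centroid: ȳ = ΣA·y / ΣA = 75 mm.
Transfer each piece to the centroidal x-axis using Ī + A·d² with d = y − 75:
  web: d = 0 mm → contributes +4 500 000 mm⁴
  top flange (beyond web): d = 70 mm → contributes +2 650 500 mm⁴
  bottom flange (beyond web): d = -70 mm → contributes +2 650 500 mm⁴
Total I = 9 801 000 mm⁴.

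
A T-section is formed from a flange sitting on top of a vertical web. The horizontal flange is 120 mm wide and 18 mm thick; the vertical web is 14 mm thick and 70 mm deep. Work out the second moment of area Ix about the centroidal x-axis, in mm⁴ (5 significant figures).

Ix ≈ 1.7636 × 10⁶ mm⁴

Break the section into simple shapes (no overlaps), measuring from the bottom-left corner of the bounding box.
Flange: 120 × 18, A = 2 160 mm², y = 79 mm, Ī = 58 320 mm⁴.
Web: 14 × 70, A = 980 mm², y = 35 mm, Ī = 400166.7 mm⁴.
Centroid: ȳ = ΣA·y / ΣA = 65.26752 mm.
Transfer each piece to the centroidal x-axis using Ī + A·d² with d = y − 65.26752:
  flange: d = 13.73248 mm → contributes +465655.2 mm⁴
  web: d = -30.26752 mm → contributes +1 297 967 mm⁴
Total I = 1 763 622 mm⁴.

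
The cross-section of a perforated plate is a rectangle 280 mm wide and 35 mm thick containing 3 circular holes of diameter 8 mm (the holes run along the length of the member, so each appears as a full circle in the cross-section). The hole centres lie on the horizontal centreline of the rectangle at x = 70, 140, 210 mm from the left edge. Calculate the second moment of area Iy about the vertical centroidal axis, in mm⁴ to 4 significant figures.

Treat the section as a set of non-overlapping primitives; coordinates are from the bounding-box lower-left.
Plate: 280 × 35, A = 9 800 mm², x = 140 mm, Ī = 64 026 667 mm⁴.
Hole 1 (subtracted): ⌀8, A = 50.2655 mm², x = 70 mm, Ī = 201.062 mm⁴.
Hole 2 (subtracted): ⌀8, A = 50.2655 mm², x = 140 mm, Ī = 201.062 mm⁴.
Hole 3 (subtracted): ⌀8, A = 50.2655 mm², x = 210 mm, Ī = 201.062 mm⁴.
By symmetry the centroid is at mid-width, x̄ = 140 mm.
Transfer each piece to the vertical centroidal axis using Ī + A·d² with d = x − 140:
  plate: d = 0 mm → contributes +64 026 667 mm⁴
  hole 1: d = -70 mm → contributes −246 502 mm⁴
  hole 2: d = 0 mm → contributes −201.062 mm⁴
  hole 3: d = 70 mm → contributes −246 502 mm⁴
Total I = 63 533 462 mm⁴.

Iy ≈ 6.353 × 10⁷ mm⁴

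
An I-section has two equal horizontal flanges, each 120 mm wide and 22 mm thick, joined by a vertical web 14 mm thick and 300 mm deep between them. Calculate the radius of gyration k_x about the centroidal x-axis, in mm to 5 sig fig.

k_x ≈ 133.35 mm

Break the section into simple shapes (no overlaps), measuring from the bottom-left corner of the bounding box.
Bottom flange: 120 × 22, A = 2 640 mm², y = 11 mm, Ī = 106 480 mm⁴.
Web: 14 × 300, A = 4 200 mm², y = 172 mm, Ī = 31 500 000 mm⁴.
Top flange: 120 × 22, A = 2 640 mm², y = 333 mm, Ī = 106 480 mm⁴.
By symmetry the centroid is at mid-height, ȳ = 172 mm.
Transfer each piece to the centroidal x-axis using Ī + A·d² with d = y − 172:
  bottom flange: d = -161 mm → contributes +68 537 920 mm⁴
  web: d = 0 mm → contributes +31 500 000 mm⁴
  top flange: d = 161 mm → contributes +68 537 920 mm⁴
Total I = 168 575 840 mm⁴.
Radius of gyration: k = √(I/A) = √(168 575 840 / 9 480) = 133.3501 mm.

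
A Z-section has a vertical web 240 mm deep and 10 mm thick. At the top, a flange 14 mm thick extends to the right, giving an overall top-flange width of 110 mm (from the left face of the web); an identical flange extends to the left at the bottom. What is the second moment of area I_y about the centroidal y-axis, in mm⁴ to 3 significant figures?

Break the section into simple shapes (no overlaps), measuring from the bottom-left corner of the bounding box.
Web: 10 × 240, A = 2 400 mm², x = 105 mm, Ī = 20 000 mm⁴.
Top flange (beyond web): 100 × 14, A = 1 400 mm², x = 160 mm, Ī = 1 166 667 mm⁴.
Bottom flange (beyond web): 100 × 14, A = 1 400 mm², x = 50 mm, Ī = 1 166 667 mm⁴.
Centroid: x̄ = ΣA·x / ΣA = 105 mm.
Transfer each piece to the centroidal y-axis using Ī + A·d² with d = x − 105:
  web: d = 0 mm → contributes +20 000 mm⁴
  top flange (beyond web): d = 55 mm → contributes +5 401 667 mm⁴
  bottom flange (beyond web): d = -55 mm → contributes +5 401 667 mm⁴
Total I = 10 823 333 mm⁴.

I_y ≈ 1.08 × 10⁷ mm⁴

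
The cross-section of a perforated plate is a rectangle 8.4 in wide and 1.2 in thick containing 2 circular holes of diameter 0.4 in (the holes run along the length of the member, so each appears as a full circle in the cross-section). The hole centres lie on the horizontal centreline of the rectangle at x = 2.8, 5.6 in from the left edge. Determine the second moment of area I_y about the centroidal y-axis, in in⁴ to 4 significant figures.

I_y ≈ 58.78 in⁴

Split into non-overlapping primitives; take the origin at the lower-left of the bounding box.
Plate: 8.4 × 1.2, A = 10.08 in², x = 4.2 in, Ī = 59.2704 in⁴.
Hole 1 (subtracted): ⌀0.4, A = 0.125664 in², x = 2.8 in, Ī = 0.00125664 in⁴.
Hole 2 (subtracted): ⌀0.4, A = 0.125664 in², x = 5.6 in, Ī = 0.00125664 in⁴.
By symmetry the centroid is at mid-width, x̄ = 4.2 in.
Transfer each piece to the centroidal y-axis using Ī + A·d² with d = x − 4.2:
  plate: d = 0 in → contributes +59.2704 in⁴
  hole 1: d = -1.4 in → contributes −0.247558 in⁴
  hole 2: d = 1.4 in → contributes −0.247558 in⁴
Total I = 58.7753 in⁴.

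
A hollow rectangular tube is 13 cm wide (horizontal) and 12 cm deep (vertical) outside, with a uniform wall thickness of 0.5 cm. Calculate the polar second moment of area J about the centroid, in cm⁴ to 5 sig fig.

Break the section into simple shapes (no overlaps), measuring from the bottom-left corner of the bounding box.
Outer rectangle: 13 × 12, A = 156 cm², y = 6 cm, Ī = 1 872 cm⁴.
Inner void (subtracted): 12 × 11, A = 132 cm², y = 6 cm, Ī = 1 331 cm⁴.
By symmetry the centroid is at mid-height, ȳ = 6 cm.
All pieces are centred on the centroidal x-axis, so I = ΣĪ (holes subtracted) = 541 cm⁴.
Repeating about the centroidal y-axis gives I_y = 613 cm⁴.
Polar second moment: J = I_x + I_y = 1 154 cm⁴.

J ≈ 1154.0 cm⁴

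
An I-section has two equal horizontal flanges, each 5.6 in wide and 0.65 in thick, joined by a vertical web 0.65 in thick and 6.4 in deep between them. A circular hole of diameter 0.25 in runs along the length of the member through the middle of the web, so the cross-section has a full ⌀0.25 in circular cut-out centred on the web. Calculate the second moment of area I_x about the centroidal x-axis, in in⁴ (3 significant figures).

I_x ≈ 105 in⁴

Treat the section as a set of non-overlapping primitives; coordinates are from the bounding-box lower-left.
Bottom flange: 5.6 × 0.65, A = 3.64 in², y = 0.325 in, Ī = 0.12816 in⁴.
Web: 0.65 × 6.4, A = 4.16 in², y = 3.85 in, Ī = 14.199 in⁴.
Top flange: 5.6 × 0.65, A = 3.64 in², y = 7.375 in, Ī = 0.12816 in⁴.
Hole (subtracted): ⌀0.25, A = 0.049087 in², y = 3.85 in, Ī = 0.00019175 in⁴.
By symmetry the centroid is at mid-height, ȳ = 3.85 in.
Transfer each piece to the centroidal x-axis using Ī + A·d² with d = y − 3.85:
  bottom flange: d = -3.525 in → contributes +45.357 in⁴
  web: d = 0 in → contributes +14.199 in⁴
  top flange: d = 3.525 in → contributes +45.357 in⁴
  hole: d = 0 in → contributes −0.00019175 in⁴
Total I = 104.91 in⁴.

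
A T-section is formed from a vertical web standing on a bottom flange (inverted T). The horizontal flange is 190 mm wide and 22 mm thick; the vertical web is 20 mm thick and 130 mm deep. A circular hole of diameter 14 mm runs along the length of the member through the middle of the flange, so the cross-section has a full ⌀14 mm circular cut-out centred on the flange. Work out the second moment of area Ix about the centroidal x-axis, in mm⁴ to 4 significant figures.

Ix ≈ 1.295 × 10⁷ mm⁴

Split into non-overlapping primitives; take the origin at the lower-left of the bounding box.
Flange: 190 × 22, A = 4 180 mm², y = 11 mm, Ī = 168 593 mm⁴.
Web: 20 × 130, A = 2 600 mm², y = 87 mm, Ī = 3 661 667 mm⁴.
Hole (subtracted): ⌀14, A = 153.938 mm², y = 11 mm, Ī = 1885.74 mm⁴.
Centroid: ȳ = ΣA·y / ΣA = 40.8216 mm.
Transfer each piece to the centroidal x-axis using Ī + A·d² with d = y − 40.8216:
  flange: d = -29.8216 mm → contributes +3 885 992 mm⁴
  web: d = 46.1784 mm → contributes +9 206 014 mm⁴
  hole: d = -29.8216 mm → contributes −138 787 mm⁴
Total I = 12 953 219 mm⁴.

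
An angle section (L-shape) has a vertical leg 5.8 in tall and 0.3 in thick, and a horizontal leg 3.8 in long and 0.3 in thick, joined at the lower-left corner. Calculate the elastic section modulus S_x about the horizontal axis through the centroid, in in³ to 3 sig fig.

Break the section into simple shapes (no overlaps), measuring from the bottom-left corner of the bounding box.
Vertical leg: 0.3 × 5.8, A = 1.74 in², y = 2.9 in, Ī = 4.8778 in⁴.
Horizontal leg (remainder): 3.5 × 0.3, A = 1.05 in², y = 0.15 in, Ī = 0.007875 in⁴.
Centroid: ȳ = ΣA·y / ΣA = 1.8651 in.
Transfer each piece to the horizontal axis through the centroid using Ī + A·d² with d = y − 1.8651:
  vertical leg: d = 1.0349 in → contributes +6.7415 in⁴
  horizontal leg (remainder): d = -1.7151 in → contributes +3.0964 in⁴
Total I = 9.8379 in⁴.
Extreme fibre distance c = 3.9349 in; S = I/c = 2.5001 in³.

S_x ≈ 2.50 in³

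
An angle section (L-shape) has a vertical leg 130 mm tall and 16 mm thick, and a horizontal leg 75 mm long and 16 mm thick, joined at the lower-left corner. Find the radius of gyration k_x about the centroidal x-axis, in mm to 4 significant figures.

k_x ≈ 40.90 mm

Break the section into simple shapes (no overlaps), measuring from the bottom-left corner of the bounding box.
Vertical leg: 16 × 130, A = 2 080 mm², y = 65 mm, Ī = 2 929 333 mm⁴.
Horizontal leg (remainder): 59 × 16, A = 944 mm², y = 8 mm, Ī = 20138.7 mm⁴.
Centroid: ȳ = ΣA·y / ΣA = 47.2063 mm.
Transfer each piece to the centroidal x-axis using Ī + A·d² with d = y − 47.2063:
  vertical leg: d = 17.7937 mm → contributes +3 587 890 mm⁴
  horizontal leg (remainder): d = -39.2063 mm → contributes +1 471 197 mm⁴
Total I = 5 059 087 mm⁴.
Radius of gyration: k = √(I/A) = √(5 059 087 / 3 024) = 40.9021 mm.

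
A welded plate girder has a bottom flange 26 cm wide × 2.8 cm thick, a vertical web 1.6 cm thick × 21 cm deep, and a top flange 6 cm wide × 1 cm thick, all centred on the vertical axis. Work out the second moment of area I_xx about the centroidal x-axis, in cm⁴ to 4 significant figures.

Break the section into simple shapes (no overlaps), measuring from the bottom-left corner of the bounding box.
Bottom plate: 26 × 2.8, A = 72.8 cm², y = 1.4 cm, Ī = 47.5627 cm⁴.
Web plate: 1.6 × 21, A = 33.6 cm², y = 13.3 cm, Ī = 1234.8 cm⁴.
Top plate: 6 × 1, A = 6 cm², y = 24.3 cm, Ī = 0.5 cm⁴.
Centroid: ȳ = ΣA·y / ΣA = 6.17972 cm.
Transfer each piece to the centroidal x-axis using Ī + A·d² with d = y − 6.17972:
  bottom plate: d = -4.77972 cm → contributes +1710.73 cm⁴
  web plate: d = 7.12028 cm → contributes +2938.27 cm⁴
  top plate: d = 18.1203 cm → contributes +1970.57 cm⁴
Total I = 6619.56 cm⁴.

I_xx ≈ 6620 cm⁴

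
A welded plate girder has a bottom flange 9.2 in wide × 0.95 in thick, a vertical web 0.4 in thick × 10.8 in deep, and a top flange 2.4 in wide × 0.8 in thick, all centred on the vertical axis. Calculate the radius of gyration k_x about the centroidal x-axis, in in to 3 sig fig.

Break the section into simple shapes (no overlaps), measuring from the bottom-left corner of the bounding box.
Bottom plate: 9.2 × 0.95, A = 8.74 in², y = 0.475 in, Ī = 0.65732 in⁴.
Web plate: 0.4 × 10.8, A = 4.32 in², y = 6.35 in, Ī = 41.99 in⁴.
Top plate: 2.4 × 0.8, A = 1.92 in², y = 12.15 in, Ī = 0.1024 in⁴.
Centroid: ȳ = ΣA·y / ΣA = 3.6657 in.
Transfer each piece to the centroidal x-axis using Ī + A·d² with d = y − 3.6657:
  bottom plate: d = -3.1907 in → contributes +89.633 in⁴
  web plate: d = 2.6843 in → contributes +73.119 in⁴
  top plate: d = 8.4843 in → contributes +138.31 in⁴
Total I = 301.06 in⁴.
Radius of gyration: k = √(I/A) = √(301.06 / 14.98) = 4.483 in.

k_x ≈ 4.48 in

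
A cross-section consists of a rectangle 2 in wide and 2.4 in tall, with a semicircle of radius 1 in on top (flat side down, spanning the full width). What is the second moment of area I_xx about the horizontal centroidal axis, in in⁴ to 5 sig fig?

Treat the section as a set of non-overlapping primitives; coordinates are from the bounding-box lower-left.
Rectangular body: 2 × 2.4, A = 4.8 in², y = 1.2 in, Ī = 2.304 in⁴.
Semicircular cap: semicircle r = 1, A = 1.570796 in², y = 2.824413 in, Ī = 0.109757 in⁴.
Centroid: ȳ = ΣA·y / ΣA = 1.600519 in.
Transfer each piece to the horizontal centroidal axis using Ī + A·d² with d = y − 1.600519:
  rectangular body: d = -0.4005186 in → contributes +3.073993 in⁴
  semicircular cap: d = 1.223895 in → contributes +2.462681 in⁴
Total I = 5.536674 in⁴.

I_xx ≈ 5.5367 in⁴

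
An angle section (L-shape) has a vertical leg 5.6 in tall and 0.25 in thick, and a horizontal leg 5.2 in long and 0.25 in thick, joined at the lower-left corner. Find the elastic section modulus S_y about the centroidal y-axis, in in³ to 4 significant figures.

S_y ≈ 1.809 in³

Treat the section as a set of non-overlapping primitives; coordinates are from the bounding-box lower-left.
Vertical leg: 0.25 × 5.6, A = 1.4 in², x = 0.125 in, Ī = 0.00729167 in⁴.
Horizontal leg (remainder): 4.95 × 0.25, A = 1.2375 in², x = 2.725 in, Ī = 2.52682 in⁴.
Centroid: x̄ = ΣA·x / ΣA = 1.34491 in.
Transfer each piece to the centroidal y-axis using Ī + A·d² with d = x − 1.34491:
  vertical leg: d = -1.21991 in → contributes +2.09073 in⁴
  horizontal leg (remainder): d = 1.38009 in → contributes +4.88384 in⁴
Total I = 6.97457 in⁴.
Extreme fibre distance c = 3.85509 in; S = I/c = 1.80918 in³.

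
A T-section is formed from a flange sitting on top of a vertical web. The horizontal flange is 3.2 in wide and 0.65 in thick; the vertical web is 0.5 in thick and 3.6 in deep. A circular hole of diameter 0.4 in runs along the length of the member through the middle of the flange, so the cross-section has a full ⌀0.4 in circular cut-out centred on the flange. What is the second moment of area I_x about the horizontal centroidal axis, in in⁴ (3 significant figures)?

I_x ≈ 6.25 in⁴

Decompose the section into non-overlapping parts with the origin at the bottom-left of its bounding rectangle.
Flange: 3.2 × 0.65, A = 2.08 in², y = 3.925 in, Ī = 0.073233 in⁴.
Web: 0.5 × 3.6, A = 1.8 in², y = 1.8 in, Ī = 1.944 in⁴.
Hole (subtracted): ⌀0.4, A = 0.12566 in², y = 3.925 in, Ī = 0.0012566 in⁴.
Centroid: ȳ = ΣA·y / ΣA = 2.9062 in.
Transfer each piece to the horizontal centroidal axis using Ī + A·d² with d = y − 2.9062:
  flange: d = 1.0188 in → contributes +2.2323 in⁴
  web: d = -1.1062 in → contributes +4.1465 in⁴
  hole: d = 1.0188 in → contributes −0.1317 in⁴
Total I = 6.2471 in⁴.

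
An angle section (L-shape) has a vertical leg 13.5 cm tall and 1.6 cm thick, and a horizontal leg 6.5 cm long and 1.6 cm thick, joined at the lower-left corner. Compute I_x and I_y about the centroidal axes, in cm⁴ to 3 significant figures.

I_x ≈ 533 cm⁴, I_y ≈ 81.1 cm⁴

Treat the section as a set of non-overlapping primitives; coordinates are from the bounding-box lower-left.
Vertical leg: 1.6 × 13.5, A = 21.6 cm², y = 6.75 cm, Ī = 328.05 cm⁴.
Horizontal leg (remainder): 4.9 × 1.6, A = 7.84 cm², y = 0.8 cm, Ī = 1.6725 cm⁴.
Centroid: ȳ = ΣA·y / ΣA = 5.1655 cm.
Transfer each piece to the centroidal x-axis using Ī + A·d² with d = y − 5.1655:
  vertical leg: d = 1.5845 cm → contributes +382.28 cm⁴
  horizontal leg (remainder): d = -4.3655 cm → contributes +151.08 cm⁴
Total I = 533.36 cm⁴.
For the y-axis: x̄ = 1.6655 cm.
Repeating about the centroidal y-axis gives I_y = 81.052 cm⁴.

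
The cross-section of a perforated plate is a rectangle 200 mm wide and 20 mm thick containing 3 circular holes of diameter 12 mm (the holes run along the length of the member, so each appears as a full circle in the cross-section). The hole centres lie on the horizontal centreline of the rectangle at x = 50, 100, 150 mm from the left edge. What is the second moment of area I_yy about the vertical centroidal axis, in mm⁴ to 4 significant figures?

I_yy ≈ 1.276 × 10⁷ mm⁴

Split into non-overlapping primitives; take the origin at the lower-left of the bounding box.
Plate: 200 × 20, A = 4 000 mm², x = 100 mm, Ī = 13 333 333 mm⁴.
Hole 1 (subtracted): ⌀12, A = 113.097 mm², x = 50 mm, Ī = 1017.88 mm⁴.
Hole 2 (subtracted): ⌀12, A = 113.097 mm², x = 100 mm, Ī = 1017.88 mm⁴.
Hole 3 (subtracted): ⌀12, A = 113.097 mm², x = 150 mm, Ī = 1017.88 mm⁴.
By symmetry the centroid is at mid-width, x̄ = 100 mm.
Transfer each piece to the vertical centroidal axis using Ī + A·d² with d = x − 100:
  plate: d = 0 mm → contributes +13 333 333 mm⁴
  hole 1: d = -50 mm → contributes −283 761 mm⁴
  hole 2: d = 0 mm → contributes −1017.88 mm⁴
  hole 3: d = 50 mm → contributes −283 761 mm⁴
Total I = 12 764 793 mm⁴.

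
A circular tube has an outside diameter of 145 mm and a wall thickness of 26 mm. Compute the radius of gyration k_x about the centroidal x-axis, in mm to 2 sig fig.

Split into non-overlapping primitives; take the origin at the lower-left of the bounding box.
Outer circle: ⌀145, A = 16 513 mm², y = 72.5 mm, Ī = 21 699 109 mm⁴.
Bore (subtracted): ⌀93, A = 6 793 mm², y = 72.5 mm, Ī = 3 671 992 mm⁴.
By symmetry the centroid is at mid-height, ȳ = 72.5 mm.
All pieces are centred on the centroidal x-axis, so I = ΣĪ (holes subtracted) = 18 027 118 mm⁴.
Radius of gyration: k = √(I/A) = √(18 027 118 / 9 720) = 43.07 mm.

k_x ≈ 43 mm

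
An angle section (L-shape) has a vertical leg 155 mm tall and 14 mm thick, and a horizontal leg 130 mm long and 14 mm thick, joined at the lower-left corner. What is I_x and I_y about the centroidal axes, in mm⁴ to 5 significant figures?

Break the section into simple shapes (no overlaps), measuring from the bottom-left corner of the bounding box.
Vertical leg: 14 × 155, A = 2 170 mm², y = 77.5 mm, Ī = 4 344 521 mm⁴.
Horizontal leg (remainder): 116 × 14, A = 1 624 mm², y = 7 mm, Ī = 26525.33 mm⁴.
Centroid: ȳ = ΣA·y / ΣA = 47.32288 mm.
Transfer each piece to the centroidal x-axis using Ī + A·d² with d = y − 47.32288:
  vertical leg: d = 30.17712 mm → contributes +6 320 650 mm⁴
  horizontal leg (remainder): d = -40.32288 mm → contributes +2 667 043 mm⁴
Total I = 8 987 693 mm⁴.
For the y-axis: x̄ = 34.82288 mm.
Repeating about the centroidal y-axis gives I_y = 5 780 906 mm⁴.

I_x ≈ 8.9877 × 10⁶ mm⁴, I_y ≈ 5.7809 × 10⁶ mm⁴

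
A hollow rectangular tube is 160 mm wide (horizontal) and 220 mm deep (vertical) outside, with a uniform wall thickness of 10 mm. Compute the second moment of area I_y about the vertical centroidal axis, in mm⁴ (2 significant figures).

Break the section into simple shapes (no overlaps), measuring from the bottom-left corner of the bounding box.
Outer rectangle: 160 × 220, A = 35 200 mm², x = 80 mm, Ī = 75 093 333 mm⁴.
Inner void (subtracted): 140 × 200, A = 28 000 mm², x = 80 mm, Ī = 45 733 333 mm⁴.
By symmetry the centroid is at mid-width, x̄ = 80 mm.
All pieces are centred on the vertical centroidal axis, so I = ΣĪ (holes subtracted) = 29 360 000 mm⁴.

I_y ≈ 2.9 × 10⁷ mm⁴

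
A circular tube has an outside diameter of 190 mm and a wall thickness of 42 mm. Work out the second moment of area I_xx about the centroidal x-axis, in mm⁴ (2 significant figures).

Treat the section as a set of non-overlapping primitives; coordinates are from the bounding-box lower-left.
Outer circle: ⌀190, A = 28 353 mm², y = 95 mm, Ī = 63 971 171 mm⁴.
Bore (subtracted): ⌀106, A = 8 825 mm², y = 95 mm, Ī = 6 197 169 mm⁴.
By symmetry the centroid is at mid-height, ȳ = 95 mm.
All pieces are centred on the centroidal x-axis, so I = ΣĪ (holes subtracted) = 57 774 002 mm⁴.

I_xx ≈ 5.8 × 10⁷ mm⁴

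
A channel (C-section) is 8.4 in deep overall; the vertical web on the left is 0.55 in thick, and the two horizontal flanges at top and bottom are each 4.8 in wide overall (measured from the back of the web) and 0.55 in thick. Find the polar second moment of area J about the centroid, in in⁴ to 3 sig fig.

J ≈ 120 in⁴

Split into non-overlapping primitives; take the origin at the lower-left of the bounding box.
Web: 0.55 × 8.4, A = 4.62 in², y = 4.2 in, Ī = 27.166 in⁴.
Top flange (beyond web): 4.25 × 0.55, A = 2.3375 in², y = 8.125 in, Ī = 0.058924 in⁴.
Bottom flange (beyond web): 4.25 × 0.55, A = 2.3375 in², y = 0.275 in, Ī = 0.058924 in⁴.
By symmetry the centroid is at mid-height, ȳ = 4.2 in.
Transfer each piece to the centroidal x-axis using Ī + A·d² with d = y − 4.2:
  web: d = 0 in → contributes +27.166 in⁴
  top flange (beyond web): d = 3.925 in → contributes +36.07 in⁴
  bottom flange (beyond web): d = -3.925 in → contributes +36.07 in⁴
Total I = 99.305 in⁴.
For the y-axis: x̄ = 1.4821 in.
Repeating about the centroidal y-axis gives I_y = 20.538 in⁴.
Polar second moment: J = I_x + I_y = 119.84 in⁴.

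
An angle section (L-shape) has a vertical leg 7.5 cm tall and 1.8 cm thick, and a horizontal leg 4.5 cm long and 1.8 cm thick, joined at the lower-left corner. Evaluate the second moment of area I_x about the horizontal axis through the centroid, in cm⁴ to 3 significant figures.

I_x ≈ 93.6 cm⁴

Split into non-overlapping primitives; take the origin at the lower-left of the bounding box.
Vertical leg: 1.8 × 7.5, A = 13.5 cm², y = 3.75 cm, Ī = 63.281 cm⁴.
Horizontal leg (remainder): 2.7 × 1.8, A = 4.86 cm², y = 0.9 cm, Ī = 1.3122 cm⁴.
Centroid: ȳ = ΣA·y / ΣA = 2.9956 cm.
Transfer each piece to the horizontal axis through the centroid using Ī + A·d² with d = y − 2.9956:
  vertical leg: d = 0.75441 cm → contributes +70.965 cm⁴
  horizontal leg (remainder): d = -2.0956 cm → contributes +22.655 cm⁴
Total I = 93.619 cm⁴.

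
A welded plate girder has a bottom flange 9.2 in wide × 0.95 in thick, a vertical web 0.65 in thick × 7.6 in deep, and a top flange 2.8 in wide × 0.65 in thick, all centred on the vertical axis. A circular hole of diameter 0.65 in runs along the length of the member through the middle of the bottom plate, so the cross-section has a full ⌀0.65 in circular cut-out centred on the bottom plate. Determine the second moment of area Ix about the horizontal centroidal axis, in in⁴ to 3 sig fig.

Treat the section as a set of non-overlapping primitives; coordinates are from the bounding-box lower-left.
Bottom plate: 9.2 × 0.95, A = 8.74 in², y = 0.475 in, Ī = 0.65732 in⁴.
Web plate: 0.65 × 7.6, A = 4.94 in², y = 4.75 in, Ī = 23.778 in⁴.
Top plate: 2.8 × 0.65, A = 1.82 in², y = 8.875 in, Ī = 0.064079 in⁴.
Hole (subtracted): ⌀0.65, A = 0.33183 in², y = 0.475 in, Ī = 0.0087624 in⁴.
Centroid: ȳ = ΣA·y / ΣA = 2.8752 in.
Transfer each piece to the horizontal centroidal axis using Ī + A·d² with d = y − 2.8752:
  bottom plate: d = -2.4002 in → contributes +51.008 in⁴
  web plate: d = 1.8748 in → contributes +41.142 in⁴
  top plate: d = 5.9998 in → contributes +65.58 in⁴
  hole: d = -2.4002 in → contributes −1.9204 in⁴
Total I = 155.81 in⁴.

Ix ≈ 156 in⁴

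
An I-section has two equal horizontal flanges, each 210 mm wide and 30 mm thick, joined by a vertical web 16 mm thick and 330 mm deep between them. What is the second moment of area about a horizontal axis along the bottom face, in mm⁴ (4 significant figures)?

Split into non-overlapping primitives; take the origin at the lower-left of the bounding box.
Bottom flange: 210 × 30, A = 6 300 mm², y = 15 mm, Ī = 472 500 mm⁴.
Web: 16 × 330, A = 5 280 mm², y = 195 mm, Ī = 47 916 000 mm⁴.
Top flange: 210 × 30, A = 6 300 mm², y = 375 mm, Ī = 472 500 mm⁴.
Transfer each piece to a horizontal axis along the bottom face using Ī + A·d² with d = y − 0:
  bottom flange: d = 15 mm → contributes +1 890 000 mm⁴
  web: d = 195 mm → contributes +248 688 000 mm⁴
  top flange: d = 375 mm → contributes +886 410 000 mm⁴
Total I = 1 136 988 000 mm⁴.

I_base ≈ 1.137 × 10⁹ mm⁴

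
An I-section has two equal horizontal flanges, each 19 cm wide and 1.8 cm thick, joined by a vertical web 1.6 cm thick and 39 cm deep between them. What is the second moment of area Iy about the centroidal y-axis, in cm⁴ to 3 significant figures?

Treat the section as a set of non-overlapping primitives; coordinates are from the bounding-box lower-left.
Bottom flange: 19 × 1.8, A = 34.2 cm², x = 9.5 cm, Ī = 1028.9 cm⁴.
Web: 1.6 × 39, A = 62.4 cm², x = 9.5 cm, Ī = 13.312 cm⁴.
Top flange: 19 × 1.8, A = 34.2 cm², x = 9.5 cm, Ī = 1028.9 cm⁴.
By symmetry the centroid is at mid-width, x̄ = 9.5 cm.
All pieces are centred on the centroidal y-axis, so I = ΣĪ = 2 071 cm⁴.

Iy ≈ 2070 cm⁴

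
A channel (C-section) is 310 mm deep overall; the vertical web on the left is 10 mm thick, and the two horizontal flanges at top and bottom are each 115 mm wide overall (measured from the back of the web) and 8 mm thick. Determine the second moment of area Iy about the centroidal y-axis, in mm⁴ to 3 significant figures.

Treat the section as a set of non-overlapping primitives; coordinates are from the bounding-box lower-left.
Web: 10 × 310, A = 3 100 mm², x = 5 mm, Ī = 25 833 mm⁴.
Top flange (beyond web): 105 × 8, A = 840 mm², x = 62.5 mm, Ī = 771 750 mm⁴.
Bottom flange (beyond web): 105 × 8, A = 840 mm², x = 62.5 mm, Ī = 771 750 mm⁴.
Centroid: x̄ = ΣA·x / ΣA = 25.209 mm.
Transfer each piece to the centroidal y-axis using Ī + A·d² with d = x − 25.209:
  web: d = -20.209 mm → contributes +1 291 910 mm⁴
  top flange (beyond web): d = 37.291 mm → contributes +1 939 857 mm⁴
  bottom flange (beyond web): d = 37.291 mm → contributes +1 939 857 mm⁴
Total I = 5 171 624 mm⁴.

Iy ≈ 5.17 × 10⁶ mm⁴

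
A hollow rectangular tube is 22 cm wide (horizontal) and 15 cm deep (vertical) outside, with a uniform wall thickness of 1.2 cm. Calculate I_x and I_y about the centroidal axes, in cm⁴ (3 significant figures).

Split into non-overlapping primitives; take the origin at the lower-left of the bounding box.
Outer rectangle: 22 × 15, A = 330 cm², y = 7.5 cm, Ī = 6187.5 cm⁴.
Inner void (subtracted): 19.6 × 12.6, A = 246.96 cm², y = 7.5 cm, Ī = 3267.3 cm⁴.
By symmetry the centroid is at mid-height, ȳ = 7.5 cm.
All pieces are centred on the centroidal x-axis, so I = ΣĪ (holes subtracted) = 2920.2 cm⁴.
Repeating about the centroidal y-axis gives I_y = 5 404 cm⁴.

I_x ≈ 2920 cm⁴, I_y ≈ 5400 cm⁴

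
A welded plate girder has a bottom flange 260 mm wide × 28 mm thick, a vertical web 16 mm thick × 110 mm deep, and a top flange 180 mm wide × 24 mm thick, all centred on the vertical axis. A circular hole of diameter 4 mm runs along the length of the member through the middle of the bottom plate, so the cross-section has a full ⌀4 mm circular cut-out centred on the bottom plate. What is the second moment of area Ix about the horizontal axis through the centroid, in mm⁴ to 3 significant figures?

Ix ≈ 5.31 × 10⁷ mm⁴

Split into non-overlapping primitives; take the origin at the lower-left of the bounding box.
Bottom plate: 260 × 28, A = 7 280 mm², y = 14 mm, Ī = 475 627 mm⁴.
Web plate: 16 × 110, A = 1 760 mm², y = 83 mm, Ī = 1 774 667 mm⁴.
Top plate: 180 × 24, A = 4 320 mm², y = 150 mm, Ī = 207 360 mm⁴.
Hole (subtracted): ⌀4, A = 12.566 mm², y = 14 mm, Ī = 12.566 mm⁴.
Centroid: ȳ = ΣA·y / ΣA = 67.116 mm.
Transfer each piece to the horizontal axis through the centroid using Ī + A·d² with d = y − 67.116:
  bottom plate: d = -53.116 mm → contributes +21 014 627 mm⁴
  web plate: d = 15.884 mm → contributes +2 218 727 mm⁴
  top plate: d = 82.884 mm → contributes +29 884 835 mm⁴
  hole: d = -53.116 mm → contributes −35 466 mm⁴
Total I = 53 082 723 mm⁴.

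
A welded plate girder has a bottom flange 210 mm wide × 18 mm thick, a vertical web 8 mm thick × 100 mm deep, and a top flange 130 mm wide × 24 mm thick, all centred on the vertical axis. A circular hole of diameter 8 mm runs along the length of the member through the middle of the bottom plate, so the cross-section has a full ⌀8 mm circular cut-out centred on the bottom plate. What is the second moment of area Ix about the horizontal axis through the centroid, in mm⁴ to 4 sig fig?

Ix ≈ 2.580 × 10⁷ mm⁴

Treat the section as a set of non-overlapping primitives; coordinates are from the bounding-box lower-left.
Bottom plate: 210 × 18, A = 3 780 mm², y = 9 mm, Ī = 102 060 mm⁴.
Web plate: 8 × 100, A = 800 mm², y = 68 mm, Ī = 666 667 mm⁴.
Top plate: 130 × 24, A = 3 120 mm², y = 130 mm, Ī = 149 760 mm⁴.
Hole (subtracted): ⌀8, A = 50.2655 mm², y = 9 mm, Ī = 201.062 mm⁴.
Centroid: ȳ = ΣA·y / ΣA = 64.5209 mm.
Transfer each piece to the horizontal axis through the centroid using Ī + A·d² with d = y − 64.5209:
  bottom plate: d = -55.5209 mm → contributes +11 754 168 mm⁴
  web plate: d = 3.47912 mm → contributes +676 350 mm⁴
  top plate: d = 65.4791 mm → contributes +13 526 807 mm⁴
  hole: d = -55.5209 mm → contributes −155 148 mm⁴
Total I = 25 802 177 mm⁴.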